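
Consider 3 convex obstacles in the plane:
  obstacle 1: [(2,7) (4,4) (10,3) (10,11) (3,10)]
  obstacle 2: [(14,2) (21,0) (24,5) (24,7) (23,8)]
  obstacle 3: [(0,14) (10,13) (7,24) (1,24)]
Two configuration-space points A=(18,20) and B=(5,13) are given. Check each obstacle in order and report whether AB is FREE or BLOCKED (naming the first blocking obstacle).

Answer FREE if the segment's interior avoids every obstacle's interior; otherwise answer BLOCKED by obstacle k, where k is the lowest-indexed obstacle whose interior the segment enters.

BLOCKED by obstacle 3

Obstacle 1 [(2,7) (4,4) (10,3) (10,11) (3,10)]:
  edge (2,7)–(4,4): clear
  edge (4,4)–(10,3): clear
  edge (10,3)–(10,11): clear
  edge (10,11)–(3,10): clear
  edge (3,10)–(2,7): clear
  midpoint (23/2,33/2) outside
  → clear
Obstacle 2 [(14,2) (21,0) (24,5) (24,7) (23,8)]:
  edge (14,2)–(21,0): clear
  edge (21,0)–(24,5): clear
  edge (24,5)–(24,7): clear
  edge (24,7)–(23,8): clear
  edge (23,8)–(14,2): clear
  midpoint (23/2,33/2) outside
  → clear
Obstacle 3 [(0,14) (10,13) (7,24) (1,24)]:
  edge (0,14)–(10,13): crosses AB
  edge (10,13)–(7,24): crosses AB
  edge (7,24)–(1,24): clear
  edge (1,24)–(0,14): clear
  → BLOCKED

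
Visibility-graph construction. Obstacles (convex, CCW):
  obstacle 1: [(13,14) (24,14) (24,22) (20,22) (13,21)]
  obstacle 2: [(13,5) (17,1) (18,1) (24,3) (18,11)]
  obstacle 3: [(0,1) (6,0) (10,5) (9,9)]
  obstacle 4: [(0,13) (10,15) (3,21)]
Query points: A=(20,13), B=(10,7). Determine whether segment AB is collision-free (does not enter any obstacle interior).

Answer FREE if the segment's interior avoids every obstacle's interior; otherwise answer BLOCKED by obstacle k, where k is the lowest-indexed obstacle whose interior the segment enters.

Obstacle 1 [(13,14) (24,14) (24,22) (20,22) (13,21)]:
  edge (13,14)–(24,14): clear
  edge (24,14)–(24,22): clear
  edge (24,22)–(20,22): clear
  edge (20,22)–(13,21): clear
  edge (13,21)–(13,14): clear
  midpoint (15,10) outside
  → clear
Obstacle 2 [(13,5) (17,1) (18,1) (24,3) (18,11)]:
  edge (13,5)–(17,1): clear
  edge (17,1)–(18,1): clear
  edge (18,1)–(24,3): clear
  edge (24,3)–(18,11): clear
  edge (18,11)–(13,5): clear
  midpoint (15,10) outside
  → clear
Obstacle 3 [(0,1) (6,0) (10,5) (9,9)]:
  edge (0,1)–(6,0): clear
  edge (6,0)–(10,5): clear
  edge (10,5)–(9,9): clear
  edge (9,9)–(0,1): clear
  midpoint (15,10) outside
  → clear
Obstacle 4 [(0,13) (10,15) (3,21)]:
  edge (0,13)–(10,15): clear
  edge (10,15)–(3,21): clear
  edge (3,21)–(0,13): clear
  midpoint (15,10) outside
  → clear

FREE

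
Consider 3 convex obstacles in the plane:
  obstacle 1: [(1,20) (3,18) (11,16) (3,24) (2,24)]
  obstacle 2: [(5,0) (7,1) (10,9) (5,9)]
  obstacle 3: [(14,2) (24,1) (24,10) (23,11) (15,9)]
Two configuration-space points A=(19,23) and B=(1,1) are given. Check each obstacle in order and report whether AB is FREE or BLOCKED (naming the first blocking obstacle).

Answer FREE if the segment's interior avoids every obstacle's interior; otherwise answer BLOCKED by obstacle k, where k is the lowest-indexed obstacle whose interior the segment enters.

Obstacle 1 [(1,20) (3,18) (11,16) (3,24) (2,24)]:
  edge (1,20)–(3,18): clear
  edge (3,18)–(11,16): clear
  edge (11,16)–(3,24): clear
  edge (3,24)–(2,24): clear
  edge (2,24)–(1,20): clear
  midpoint (10,12) outside
  → clear
Obstacle 2 [(5,0) (7,1) (10,9) (5,9)]:
  edge (5,0)–(7,1): clear
  edge (7,1)–(10,9): clear
  edge (10,9)–(5,9): crosses AB
  edge (5,9)–(5,0): crosses AB
  → BLOCKED
Obstacle 3 [(14,2) (24,1) (24,10) (23,11) (15,9)]:
  edge (14,2)–(24,1): clear
  edge (24,1)–(24,10): clear
  edge (24,10)–(23,11): clear
  edge (23,11)–(15,9): clear
  edge (15,9)–(14,2): clear
  midpoint (10,12) outside
  → clear

BLOCKED by obstacle 2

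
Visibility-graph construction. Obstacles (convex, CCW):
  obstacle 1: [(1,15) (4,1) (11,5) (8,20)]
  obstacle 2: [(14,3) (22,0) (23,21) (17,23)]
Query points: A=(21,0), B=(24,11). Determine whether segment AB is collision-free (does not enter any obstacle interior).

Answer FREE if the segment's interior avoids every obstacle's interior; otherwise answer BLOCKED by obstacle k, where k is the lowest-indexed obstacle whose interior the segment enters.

BLOCKED by obstacle 2

Obstacle 1 [(1,15) (4,1) (11,5) (8,20)]:
  edge (1,15)–(4,1): clear
  edge (4,1)–(11,5): clear
  edge (11,5)–(8,20): clear
  edge (8,20)–(1,15): clear
  midpoint (45/2,11/2) outside
  → clear
Obstacle 2 [(14,3) (22,0) (23,21) (17,23)]:
  edge (14,3)–(22,0): crosses AB
  edge (22,0)–(23,21): crosses AB
  edge (23,21)–(17,23): clear
  edge (17,23)–(14,3): clear
  → BLOCKED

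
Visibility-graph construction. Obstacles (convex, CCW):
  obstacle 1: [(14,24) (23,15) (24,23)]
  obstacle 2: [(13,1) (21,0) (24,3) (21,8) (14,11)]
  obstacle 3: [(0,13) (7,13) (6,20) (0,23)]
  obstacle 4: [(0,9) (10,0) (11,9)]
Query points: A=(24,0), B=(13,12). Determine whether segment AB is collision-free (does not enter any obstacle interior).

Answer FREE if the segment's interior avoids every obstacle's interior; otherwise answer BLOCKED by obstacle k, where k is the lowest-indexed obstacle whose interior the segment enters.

Obstacle 1 [(14,24) (23,15) (24,23)]:
  edge (14,24)–(23,15): clear
  edge (23,15)–(24,23): clear
  edge (24,23)–(14,24): clear
  midpoint (37/2,6) outside
  → clear
Obstacle 2 [(13,1) (21,0) (24,3) (21,8) (14,11)]:
  edge (13,1)–(21,0): clear
  edge (21,0)–(24,3): crosses AB
  edge (24,3)–(21,8): clear
  edge (21,8)–(14,11): clear
  edge (14,11)–(13,1): crosses AB
  → BLOCKED
Obstacle 3 [(0,13) (7,13) (6,20) (0,23)]:
  edge (0,13)–(7,13): clear
  edge (7,13)–(6,20): clear
  edge (6,20)–(0,23): clear
  edge (0,23)–(0,13): clear
  midpoint (37/2,6) outside
  → clear
Obstacle 4 [(0,9) (10,0) (11,9)]:
  edge (0,9)–(10,0): clear
  edge (10,0)–(11,9): clear
  edge (11,9)–(0,9): clear
  midpoint (37/2,6) outside
  → clear

BLOCKED by obstacle 2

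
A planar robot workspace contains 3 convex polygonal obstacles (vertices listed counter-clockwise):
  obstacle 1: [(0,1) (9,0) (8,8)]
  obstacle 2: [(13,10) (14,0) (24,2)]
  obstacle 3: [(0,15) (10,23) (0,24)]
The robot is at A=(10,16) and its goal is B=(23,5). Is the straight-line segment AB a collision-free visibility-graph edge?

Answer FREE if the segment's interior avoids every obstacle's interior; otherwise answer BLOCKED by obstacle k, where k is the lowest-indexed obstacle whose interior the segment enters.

FREE

Obstacle 1 [(0,1) (9,0) (8,8)]:
  edge (0,1)–(9,0): clear
  edge (9,0)–(8,8): clear
  edge (8,8)–(0,1): clear
  midpoint (33/2,21/2) outside
  → clear
Obstacle 2 [(13,10) (14,0) (24,2)]:
  edge (13,10)–(14,0): clear
  edge (14,0)–(24,2): clear
  edge (24,2)–(13,10): clear
  midpoint (33/2,21/2) outside
  → clear
Obstacle 3 [(0,15) (10,23) (0,24)]:
  edge (0,15)–(10,23): clear
  edge (10,23)–(0,24): clear
  edge (0,24)–(0,15): clear
  midpoint (33/2,21/2) outside
  → clear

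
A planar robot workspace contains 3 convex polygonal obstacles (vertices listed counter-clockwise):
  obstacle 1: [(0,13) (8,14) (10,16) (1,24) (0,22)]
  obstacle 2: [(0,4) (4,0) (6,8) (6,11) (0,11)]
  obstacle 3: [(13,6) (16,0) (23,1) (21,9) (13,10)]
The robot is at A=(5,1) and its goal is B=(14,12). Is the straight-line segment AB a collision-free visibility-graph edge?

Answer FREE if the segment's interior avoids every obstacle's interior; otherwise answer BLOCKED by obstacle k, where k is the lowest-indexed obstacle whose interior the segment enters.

FREE

Obstacle 1 [(0,13) (8,14) (10,16) (1,24) (0,22)]:
  edge (0,13)–(8,14): clear
  edge (8,14)–(10,16): clear
  edge (10,16)–(1,24): clear
  edge (1,24)–(0,22): clear
  edge (0,22)–(0,13): clear
  midpoint (19/2,13/2) outside
  → clear
Obstacle 2 [(0,4) (4,0) (6,8) (6,11) (0,11)]:
  edge (0,4)–(4,0): clear
  edge (4,0)–(6,8): clear
  edge (6,8)–(6,11): clear
  edge (6,11)–(0,11): clear
  edge (0,11)–(0,4): clear
  midpoint (19/2,13/2) outside
  → clear
Obstacle 3 [(13,6) (16,0) (23,1) (21,9) (13,10)]:
  edge (13,6)–(16,0): clear
  edge (16,0)–(23,1): clear
  edge (23,1)–(21,9): clear
  edge (21,9)–(13,10): clear
  edge (13,10)–(13,6): clear
  midpoint (19/2,13/2) outside
  → clear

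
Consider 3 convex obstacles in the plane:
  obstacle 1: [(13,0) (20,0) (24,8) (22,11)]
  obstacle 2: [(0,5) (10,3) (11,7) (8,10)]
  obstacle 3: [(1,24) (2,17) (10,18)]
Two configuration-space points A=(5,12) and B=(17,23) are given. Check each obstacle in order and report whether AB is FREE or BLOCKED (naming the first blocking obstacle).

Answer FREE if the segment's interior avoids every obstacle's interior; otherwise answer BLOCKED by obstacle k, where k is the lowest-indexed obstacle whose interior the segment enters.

Obstacle 1 [(13,0) (20,0) (24,8) (22,11)]:
  edge (13,0)–(20,0): clear
  edge (20,0)–(24,8): clear
  edge (24,8)–(22,11): clear
  edge (22,11)–(13,0): clear
  midpoint (11,35/2) outside
  → clear
Obstacle 2 [(0,5) (10,3) (11,7) (8,10)]:
  edge (0,5)–(10,3): clear
  edge (10,3)–(11,7): clear
  edge (11,7)–(8,10): clear
  edge (8,10)–(0,5): clear
  midpoint (11,35/2) outside
  → clear
Obstacle 3 [(1,24) (2,17) (10,18)]:
  edge (1,24)–(2,17): clear
  edge (2,17)–(10,18): clear
  edge (10,18)–(1,24): clear
  midpoint (11,35/2) outside
  → clear

FREE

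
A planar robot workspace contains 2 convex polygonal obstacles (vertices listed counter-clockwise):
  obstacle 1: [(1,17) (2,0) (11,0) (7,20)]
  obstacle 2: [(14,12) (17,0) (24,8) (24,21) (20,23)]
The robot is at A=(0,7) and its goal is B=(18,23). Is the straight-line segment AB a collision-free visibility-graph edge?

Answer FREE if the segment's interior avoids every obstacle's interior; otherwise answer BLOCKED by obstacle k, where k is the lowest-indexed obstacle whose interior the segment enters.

Obstacle 1 [(1,17) (2,0) (11,0) (7,20)]:
  edge (1,17)–(2,0): crosses AB
  edge (2,0)–(11,0): clear
  edge (11,0)–(7,20): crosses AB
  edge (7,20)–(1,17): clear
  → BLOCKED
Obstacle 2 [(14,12) (17,0) (24,8) (24,21) (20,23)]:
  edge (14,12)–(17,0): clear
  edge (17,0)–(24,8): clear
  edge (24,8)–(24,21): clear
  edge (24,21)–(20,23): clear
  edge (20,23)–(14,12): clear
  midpoint (9,15) outside
  → clear

BLOCKED by obstacle 1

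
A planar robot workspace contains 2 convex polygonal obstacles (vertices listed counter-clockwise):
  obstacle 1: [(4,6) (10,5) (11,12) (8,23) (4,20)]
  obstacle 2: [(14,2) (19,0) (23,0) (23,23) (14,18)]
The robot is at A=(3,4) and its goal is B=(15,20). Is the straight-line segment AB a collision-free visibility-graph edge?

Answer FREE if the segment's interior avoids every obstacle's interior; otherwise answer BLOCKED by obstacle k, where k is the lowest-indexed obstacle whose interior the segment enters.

BLOCKED by obstacle 1

Obstacle 1 [(4,6) (10,5) (11,12) (8,23) (4,20)]:
  edge (4,6)–(10,5): crosses AB
  edge (10,5)–(11,12): clear
  edge (11,12)–(8,23): crosses AB
  edge (8,23)–(4,20): clear
  edge (4,20)–(4,6): clear
  → BLOCKED
Obstacle 2 [(14,2) (19,0) (23,0) (23,23) (14,18)]:
  edge (14,2)–(19,0): clear
  edge (19,0)–(23,0): clear
  edge (23,0)–(23,23): clear
  edge (23,23)–(14,18): clear
  edge (14,18)–(14,2): clear
  midpoint (9,12) outside
  → clear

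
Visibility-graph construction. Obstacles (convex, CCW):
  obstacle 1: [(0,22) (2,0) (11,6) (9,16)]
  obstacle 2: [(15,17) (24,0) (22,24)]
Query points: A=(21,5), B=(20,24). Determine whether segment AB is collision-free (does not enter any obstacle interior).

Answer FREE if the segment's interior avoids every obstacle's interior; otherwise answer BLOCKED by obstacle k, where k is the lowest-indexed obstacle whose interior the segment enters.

BLOCKED by obstacle 2

Obstacle 1 [(0,22) (2,0) (11,6) (9,16)]:
  edge (0,22)–(2,0): clear
  edge (2,0)–(11,6): clear
  edge (11,6)–(9,16): clear
  edge (9,16)–(0,22): clear
  midpoint (41/2,29/2) outside
  → clear
Obstacle 2 [(15,17) (24,0) (22,24)]:
  edge (15,17)–(24,0): crosses AB
  edge (24,0)–(22,24): clear
  edge (22,24)–(15,17): crosses AB
  → BLOCKED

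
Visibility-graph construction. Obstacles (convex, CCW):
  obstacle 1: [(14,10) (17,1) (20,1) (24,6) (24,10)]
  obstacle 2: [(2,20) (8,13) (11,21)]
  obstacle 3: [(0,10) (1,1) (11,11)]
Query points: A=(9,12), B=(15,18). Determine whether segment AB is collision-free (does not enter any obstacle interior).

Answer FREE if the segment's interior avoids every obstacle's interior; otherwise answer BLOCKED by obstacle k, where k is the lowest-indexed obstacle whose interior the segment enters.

Obstacle 1 [(14,10) (17,1) (20,1) (24,6) (24,10)]:
  edge (14,10)–(17,1): clear
  edge (17,1)–(20,1): clear
  edge (20,1)–(24,6): clear
  edge (24,6)–(24,10): clear
  edge (24,10)–(14,10): clear
  midpoint (12,15) outside
  → clear
Obstacle 2 [(2,20) (8,13) (11,21)]:
  edge (2,20)–(8,13): clear
  edge (8,13)–(11,21): clear
  edge (11,21)–(2,20): clear
  midpoint (12,15) outside
  → clear
Obstacle 3 [(0,10) (1,1) (11,11)]:
  edge (0,10)–(1,1): clear
  edge (1,1)–(11,11): clear
  edge (11,11)–(0,10): clear
  midpoint (12,15) outside
  → clear

FREE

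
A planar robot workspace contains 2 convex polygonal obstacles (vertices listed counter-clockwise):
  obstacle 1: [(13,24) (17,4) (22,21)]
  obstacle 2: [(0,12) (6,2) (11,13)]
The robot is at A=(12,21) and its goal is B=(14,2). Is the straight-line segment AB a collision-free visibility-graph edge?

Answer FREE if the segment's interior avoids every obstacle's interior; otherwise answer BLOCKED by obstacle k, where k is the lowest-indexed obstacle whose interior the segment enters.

Obstacle 1 [(13,24) (17,4) (22,21)]:
  edge (13,24)–(17,4): clear
  edge (17,4)–(22,21): clear
  edge (22,21)–(13,24): clear
  midpoint (13,23/2) outside
  → clear
Obstacle 2 [(0,12) (6,2) (11,13)]:
  edge (0,12)–(6,2): clear
  edge (6,2)–(11,13): clear
  edge (11,13)–(0,12): clear
  midpoint (13,23/2) outside
  → clear

FREE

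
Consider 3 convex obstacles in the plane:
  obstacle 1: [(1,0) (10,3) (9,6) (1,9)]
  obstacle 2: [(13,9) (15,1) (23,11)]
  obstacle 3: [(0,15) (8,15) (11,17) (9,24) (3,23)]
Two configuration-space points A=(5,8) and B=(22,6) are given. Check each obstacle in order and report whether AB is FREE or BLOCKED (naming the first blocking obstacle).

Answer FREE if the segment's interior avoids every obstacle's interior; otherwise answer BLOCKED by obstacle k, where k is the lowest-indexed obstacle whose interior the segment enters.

BLOCKED by obstacle 2

Obstacle 1 [(1,0) (10,3) (9,6) (1,9)]:
  edge (1,0)–(10,3): clear
  edge (10,3)–(9,6): clear
  edge (9,6)–(1,9): clear
  edge (1,9)–(1,0): clear
  midpoint (27/2,7) outside
  → clear
Obstacle 2 [(13,9) (15,1) (23,11)]:
  edge (13,9)–(15,1): crosses AB
  edge (15,1)–(23,11): crosses AB
  edge (23,11)–(13,9): clear
  → BLOCKED
Obstacle 3 [(0,15) (8,15) (11,17) (9,24) (3,23)]:
  edge (0,15)–(8,15): clear
  edge (8,15)–(11,17): clear
  edge (11,17)–(9,24): clear
  edge (9,24)–(3,23): clear
  edge (3,23)–(0,15): clear
  midpoint (27/2,7) outside
  → clear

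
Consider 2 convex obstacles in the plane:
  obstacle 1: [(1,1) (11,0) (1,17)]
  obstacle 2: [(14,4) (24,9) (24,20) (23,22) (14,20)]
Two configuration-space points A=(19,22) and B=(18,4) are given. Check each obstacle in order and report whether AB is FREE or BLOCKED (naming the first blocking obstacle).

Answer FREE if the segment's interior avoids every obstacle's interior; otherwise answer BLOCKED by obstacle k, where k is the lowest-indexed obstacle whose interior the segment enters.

BLOCKED by obstacle 2

Obstacle 1 [(1,1) (11,0) (1,17)]:
  edge (1,1)–(11,0): clear
  edge (11,0)–(1,17): clear
  edge (1,17)–(1,1): clear
  midpoint (37/2,13) outside
  → clear
Obstacle 2 [(14,4) (24,9) (24,20) (23,22) (14,20)]:
  edge (14,4)–(24,9): crosses AB
  edge (24,9)–(24,20): clear
  edge (24,20)–(23,22): clear
  edge (23,22)–(14,20): crosses AB
  edge (14,20)–(14,4): clear
  → BLOCKED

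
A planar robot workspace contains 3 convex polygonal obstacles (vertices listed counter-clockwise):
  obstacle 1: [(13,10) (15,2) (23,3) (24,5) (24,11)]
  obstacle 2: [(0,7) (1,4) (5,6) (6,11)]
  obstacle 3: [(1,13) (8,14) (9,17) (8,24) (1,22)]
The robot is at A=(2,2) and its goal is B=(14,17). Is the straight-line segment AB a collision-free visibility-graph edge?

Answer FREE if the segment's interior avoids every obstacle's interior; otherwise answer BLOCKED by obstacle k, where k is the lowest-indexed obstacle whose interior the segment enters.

Obstacle 1 [(13,10) (15,2) (23,3) (24,5) (24,11)]:
  edge (13,10)–(15,2): clear
  edge (15,2)–(23,3): clear
  edge (23,3)–(24,5): clear
  edge (24,5)–(24,11): clear
  edge (24,11)–(13,10): clear
  midpoint (8,19/2) outside
  → clear
Obstacle 2 [(0,7) (1,4) (5,6) (6,11)]:
  edge (0,7)–(1,4): clear
  edge (1,4)–(5,6): clear
  edge (5,6)–(6,11): clear
  edge (6,11)–(0,7): clear
  midpoint (8,19/2) outside
  → clear
Obstacle 3 [(1,13) (8,14) (9,17) (8,24) (1,22)]:
  edge (1,13)–(8,14): clear
  edge (8,14)–(9,17): clear
  edge (9,17)–(8,24): clear
  edge (8,24)–(1,22): clear
  edge (1,22)–(1,13): clear
  midpoint (8,19/2) outside
  → clear

FREE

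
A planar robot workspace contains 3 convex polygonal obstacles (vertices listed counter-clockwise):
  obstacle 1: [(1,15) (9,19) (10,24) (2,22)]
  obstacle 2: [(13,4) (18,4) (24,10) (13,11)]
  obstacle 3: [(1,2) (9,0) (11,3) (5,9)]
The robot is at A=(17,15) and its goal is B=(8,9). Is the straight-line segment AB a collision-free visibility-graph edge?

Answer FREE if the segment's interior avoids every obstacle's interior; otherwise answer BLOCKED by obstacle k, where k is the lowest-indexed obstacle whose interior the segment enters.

FREE

Obstacle 1 [(1,15) (9,19) (10,24) (2,22)]:
  edge (1,15)–(9,19): clear
  edge (9,19)–(10,24): clear
  edge (10,24)–(2,22): clear
  edge (2,22)–(1,15): clear
  midpoint (25/2,12) outside
  → clear
Obstacle 2 [(13,4) (18,4) (24,10) (13,11)]:
  edge (13,4)–(18,4): clear
  edge (18,4)–(24,10): clear
  edge (24,10)–(13,11): clear
  edge (13,11)–(13,4): clear
  midpoint (25/2,12) outside
  → clear
Obstacle 3 [(1,2) (9,0) (11,3) (5,9)]:
  edge (1,2)–(9,0): clear
  edge (9,0)–(11,3): clear
  edge (11,3)–(5,9): clear
  edge (5,9)–(1,2): clear
  midpoint (25/2,12) outside
  → clear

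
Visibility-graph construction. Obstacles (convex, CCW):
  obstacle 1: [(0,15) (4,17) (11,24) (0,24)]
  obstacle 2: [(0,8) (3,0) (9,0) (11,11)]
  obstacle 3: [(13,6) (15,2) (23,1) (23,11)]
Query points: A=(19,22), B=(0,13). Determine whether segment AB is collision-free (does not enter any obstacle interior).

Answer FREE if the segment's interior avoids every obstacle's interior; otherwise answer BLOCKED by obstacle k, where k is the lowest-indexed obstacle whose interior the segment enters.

Obstacle 1 [(0,15) (4,17) (11,24) (0,24)]:
  edge (0,15)–(4,17): clear
  edge (4,17)–(11,24): clear
  edge (11,24)–(0,24): clear
  edge (0,24)–(0,15): clear
  midpoint (19/2,35/2) outside
  → clear
Obstacle 2 [(0,8) (3,0) (9,0) (11,11)]:
  edge (0,8)–(3,0): clear
  edge (3,0)–(9,0): clear
  edge (9,0)–(11,11): clear
  edge (11,11)–(0,8): clear
  midpoint (19/2,35/2) outside
  → clear
Obstacle 3 [(13,6) (15,2) (23,1) (23,11)]:
  edge (13,6)–(15,2): clear
  edge (15,2)–(23,1): clear
  edge (23,1)–(23,11): clear
  edge (23,11)–(13,6): clear
  midpoint (19/2,35/2) outside
  → clear

FREE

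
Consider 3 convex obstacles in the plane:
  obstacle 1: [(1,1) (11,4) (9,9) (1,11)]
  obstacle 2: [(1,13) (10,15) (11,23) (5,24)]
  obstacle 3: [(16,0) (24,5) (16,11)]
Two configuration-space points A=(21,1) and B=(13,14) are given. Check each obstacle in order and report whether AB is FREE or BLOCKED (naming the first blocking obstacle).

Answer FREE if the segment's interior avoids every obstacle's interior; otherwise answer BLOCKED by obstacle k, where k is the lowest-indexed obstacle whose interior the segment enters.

BLOCKED by obstacle 3

Obstacle 1 [(1,1) (11,4) (9,9) (1,11)]:
  edge (1,1)–(11,4): clear
  edge (11,4)–(9,9): clear
  edge (9,9)–(1,11): clear
  edge (1,11)–(1,1): clear
  midpoint (17,15/2) outside
  → clear
Obstacle 2 [(1,13) (10,15) (11,23) (5,24)]:
  edge (1,13)–(10,15): clear
  edge (10,15)–(11,23): clear
  edge (11,23)–(5,24): clear
  edge (5,24)–(1,13): clear
  midpoint (17,15/2) outside
  → clear
Obstacle 3 [(16,0) (24,5) (16,11)]:
  edge (16,0)–(24,5): crosses AB
  edge (24,5)–(16,11): clear
  edge (16,11)–(16,0): crosses AB
  → BLOCKED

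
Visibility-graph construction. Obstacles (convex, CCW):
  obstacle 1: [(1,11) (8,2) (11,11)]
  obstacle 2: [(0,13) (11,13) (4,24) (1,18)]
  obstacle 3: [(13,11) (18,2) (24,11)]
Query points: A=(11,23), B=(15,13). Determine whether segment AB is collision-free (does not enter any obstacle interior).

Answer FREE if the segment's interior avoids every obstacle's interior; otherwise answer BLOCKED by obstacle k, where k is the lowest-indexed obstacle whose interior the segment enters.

Obstacle 1 [(1,11) (8,2) (11,11)]:
  edge (1,11)–(8,2): clear
  edge (8,2)–(11,11): clear
  edge (11,11)–(1,11): clear
  midpoint (13,18) outside
  → clear
Obstacle 2 [(0,13) (11,13) (4,24) (1,18)]:
  edge (0,13)–(11,13): clear
  edge (11,13)–(4,24): clear
  edge (4,24)–(1,18): clear
  edge (1,18)–(0,13): clear
  midpoint (13,18) outside
  → clear
Obstacle 3 [(13,11) (18,2) (24,11)]:
  edge (13,11)–(18,2): clear
  edge (18,2)–(24,11): clear
  edge (24,11)–(13,11): clear
  midpoint (13,18) outside
  → clear

FREE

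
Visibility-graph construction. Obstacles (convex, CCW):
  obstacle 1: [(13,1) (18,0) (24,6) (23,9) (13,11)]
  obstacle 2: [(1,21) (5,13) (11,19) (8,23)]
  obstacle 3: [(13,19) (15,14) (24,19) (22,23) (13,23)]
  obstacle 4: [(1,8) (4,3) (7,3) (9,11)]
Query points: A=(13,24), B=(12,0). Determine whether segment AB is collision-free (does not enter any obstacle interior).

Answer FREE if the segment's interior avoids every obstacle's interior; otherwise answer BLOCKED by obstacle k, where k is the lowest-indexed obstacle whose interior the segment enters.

FREE

Obstacle 1 [(13,1) (18,0) (24,6) (23,9) (13,11)]:
  edge (13,1)–(18,0): clear
  edge (18,0)–(24,6): clear
  edge (24,6)–(23,9): clear
  edge (23,9)–(13,11): clear
  edge (13,11)–(13,1): clear
  midpoint (25/2,12) outside
  → clear
Obstacle 2 [(1,21) (5,13) (11,19) (8,23)]:
  edge (1,21)–(5,13): clear
  edge (5,13)–(11,19): clear
  edge (11,19)–(8,23): clear
  edge (8,23)–(1,21): clear
  midpoint (25/2,12) outside
  → clear
Obstacle 3 [(13,19) (15,14) (24,19) (22,23) (13,23)]:
  edge (13,19)–(15,14): clear
  edge (15,14)–(24,19): clear
  edge (24,19)–(22,23): clear
  edge (22,23)–(13,23): clear
  edge (13,23)–(13,19): clear
  midpoint (25/2,12) outside
  → clear
Obstacle 4 [(1,8) (4,3) (7,3) (9,11)]:
  edge (1,8)–(4,3): clear
  edge (4,3)–(7,3): clear
  edge (7,3)–(9,11): clear
  edge (9,11)–(1,8): clear
  midpoint (25/2,12) outside
  → clear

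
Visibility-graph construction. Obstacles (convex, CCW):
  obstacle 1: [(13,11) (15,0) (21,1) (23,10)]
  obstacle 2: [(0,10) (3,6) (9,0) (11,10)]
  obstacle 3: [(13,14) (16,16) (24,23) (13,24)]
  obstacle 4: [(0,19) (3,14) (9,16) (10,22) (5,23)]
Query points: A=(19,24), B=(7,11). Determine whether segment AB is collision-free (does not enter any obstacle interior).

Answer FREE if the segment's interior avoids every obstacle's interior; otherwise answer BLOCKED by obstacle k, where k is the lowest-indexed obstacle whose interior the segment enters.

Obstacle 1 [(13,11) (15,0) (21,1) (23,10)]:
  edge (13,11)–(15,0): clear
  edge (15,0)–(21,1): clear
  edge (21,1)–(23,10): clear
  edge (23,10)–(13,11): clear
  midpoint (13,35/2) outside
  → clear
Obstacle 2 [(0,10) (3,6) (9,0) (11,10)]:
  edge (0,10)–(3,6): clear
  edge (3,6)–(9,0): clear
  edge (9,0)–(11,10): clear
  edge (11,10)–(0,10): clear
  midpoint (13,35/2) outside
  → clear
Obstacle 3 [(13,14) (16,16) (24,23) (13,24)]:
  edge (13,14)–(16,16): clear
  edge (16,16)–(24,23): clear
  edge (24,23)–(13,24): crosses AB
  edge (13,24)–(13,14): crosses AB
  → BLOCKED
Obstacle 4 [(0,19) (3,14) (9,16) (10,22) (5,23)]:
  edge (0,19)–(3,14): clear
  edge (3,14)–(9,16): clear
  edge (9,16)–(10,22): clear
  edge (10,22)–(5,23): clear
  edge (5,23)–(0,19): clear
  midpoint (13,35/2) outside
  → clear

BLOCKED by obstacle 3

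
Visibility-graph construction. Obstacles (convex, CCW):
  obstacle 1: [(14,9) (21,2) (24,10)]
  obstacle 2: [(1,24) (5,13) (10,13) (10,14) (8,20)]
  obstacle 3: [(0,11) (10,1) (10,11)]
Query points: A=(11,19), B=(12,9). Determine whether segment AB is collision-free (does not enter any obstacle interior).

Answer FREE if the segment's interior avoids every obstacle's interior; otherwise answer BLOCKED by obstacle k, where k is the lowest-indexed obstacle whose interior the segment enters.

FREE

Obstacle 1 [(14,9) (21,2) (24,10)]:
  edge (14,9)–(21,2): clear
  edge (21,2)–(24,10): clear
  edge (24,10)–(14,9): clear
  midpoint (23/2,14) outside
  → clear
Obstacle 2 [(1,24) (5,13) (10,13) (10,14) (8,20)]:
  edge (1,24)–(5,13): clear
  edge (5,13)–(10,13): clear
  edge (10,13)–(10,14): clear
  edge (10,14)–(8,20): clear
  edge (8,20)–(1,24): clear
  midpoint (23/2,14) outside
  → clear
Obstacle 3 [(0,11) (10,1) (10,11)]:
  edge (0,11)–(10,1): clear
  edge (10,1)–(10,11): clear
  edge (10,11)–(0,11): clear
  midpoint (23/2,14) outside
  → clear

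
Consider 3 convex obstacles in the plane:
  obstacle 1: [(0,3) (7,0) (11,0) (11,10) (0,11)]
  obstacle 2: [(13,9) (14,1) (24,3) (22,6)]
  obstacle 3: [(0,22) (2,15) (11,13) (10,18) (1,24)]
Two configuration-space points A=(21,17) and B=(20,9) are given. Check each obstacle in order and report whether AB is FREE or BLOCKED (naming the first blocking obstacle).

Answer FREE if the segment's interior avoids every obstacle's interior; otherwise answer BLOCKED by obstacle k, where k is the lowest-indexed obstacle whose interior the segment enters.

Obstacle 1 [(0,3) (7,0) (11,0) (11,10) (0,11)]:
  edge (0,3)–(7,0): clear
  edge (7,0)–(11,0): clear
  edge (11,0)–(11,10): clear
  edge (11,10)–(0,11): clear
  edge (0,11)–(0,3): clear
  midpoint (41/2,13) outside
  → clear
Obstacle 2 [(13,9) (14,1) (24,3) (22,6)]:
  edge (13,9)–(14,1): clear
  edge (14,1)–(24,3): clear
  edge (24,3)–(22,6): clear
  edge (22,6)–(13,9): clear
  midpoint (41/2,13) outside
  → clear
Obstacle 3 [(0,22) (2,15) (11,13) (10,18) (1,24)]:
  edge (0,22)–(2,15): clear
  edge (2,15)–(11,13): clear
  edge (11,13)–(10,18): clear
  edge (10,18)–(1,24): clear
  edge (1,24)–(0,22): clear
  midpoint (41/2,13) outside
  → clear

FREE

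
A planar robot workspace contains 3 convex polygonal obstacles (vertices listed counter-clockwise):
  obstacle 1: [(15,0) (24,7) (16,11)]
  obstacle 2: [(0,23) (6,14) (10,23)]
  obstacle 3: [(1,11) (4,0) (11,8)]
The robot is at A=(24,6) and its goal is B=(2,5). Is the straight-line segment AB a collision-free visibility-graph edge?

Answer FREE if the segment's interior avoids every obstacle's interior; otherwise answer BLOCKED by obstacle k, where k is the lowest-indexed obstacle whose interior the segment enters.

Obstacle 1 [(15,0) (24,7) (16,11)]:
  edge (15,0)–(24,7): crosses AB
  edge (24,7)–(16,11): clear
  edge (16,11)–(15,0): crosses AB
  → BLOCKED
Obstacle 2 [(0,23) (6,14) (10,23)]:
  edge (0,23)–(6,14): clear
  edge (6,14)–(10,23): clear
  edge (10,23)–(0,23): clear
  midpoint (13,11/2) outside
  → clear
Obstacle 3 [(1,11) (4,0) (11,8)]:
  edge (1,11)–(4,0): crosses AB
  edge (4,0)–(11,8): crosses AB
  edge (11,8)–(1,11): clear
  → BLOCKED

BLOCKED by obstacle 1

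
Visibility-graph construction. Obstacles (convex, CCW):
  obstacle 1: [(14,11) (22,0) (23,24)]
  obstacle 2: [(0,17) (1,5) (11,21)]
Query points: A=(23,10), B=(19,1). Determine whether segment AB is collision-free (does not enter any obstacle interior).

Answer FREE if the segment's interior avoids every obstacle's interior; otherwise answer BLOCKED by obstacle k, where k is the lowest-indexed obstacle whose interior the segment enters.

Obstacle 1 [(14,11) (22,0) (23,24)]:
  edge (14,11)–(22,0): crosses AB
  edge (22,0)–(23,24): crosses AB
  edge (23,24)–(14,11): clear
  → BLOCKED
Obstacle 2 [(0,17) (1,5) (11,21)]:
  edge (0,17)–(1,5): clear
  edge (1,5)–(11,21): clear
  edge (11,21)–(0,17): clear
  midpoint (21,11/2) outside
  → clear

BLOCKED by obstacle 1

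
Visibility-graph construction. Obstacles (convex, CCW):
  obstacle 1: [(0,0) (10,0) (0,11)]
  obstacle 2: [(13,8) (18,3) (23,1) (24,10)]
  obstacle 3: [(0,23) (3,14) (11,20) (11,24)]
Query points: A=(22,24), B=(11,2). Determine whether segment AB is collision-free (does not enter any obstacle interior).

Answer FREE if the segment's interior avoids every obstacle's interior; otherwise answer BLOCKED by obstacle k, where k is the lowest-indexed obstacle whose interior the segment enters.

BLOCKED by obstacle 2

Obstacle 1 [(0,0) (10,0) (0,11)]:
  edge (0,0)–(10,0): clear
  edge (10,0)–(0,11): clear
  edge (0,11)–(0,0): clear
  midpoint (33/2,13) outside
  → clear
Obstacle 2 [(13,8) (18,3) (23,1) (24,10)]:
  edge (13,8)–(18,3): crosses AB
  edge (18,3)–(23,1): clear
  edge (23,1)–(24,10): clear
  edge (24,10)–(13,8): crosses AB
  → BLOCKED
Obstacle 3 [(0,23) (3,14) (11,20) (11,24)]:
  edge (0,23)–(3,14): clear
  edge (3,14)–(11,20): clear
  edge (11,20)–(11,24): clear
  edge (11,24)–(0,23): clear
  midpoint (33/2,13) outside
  → clear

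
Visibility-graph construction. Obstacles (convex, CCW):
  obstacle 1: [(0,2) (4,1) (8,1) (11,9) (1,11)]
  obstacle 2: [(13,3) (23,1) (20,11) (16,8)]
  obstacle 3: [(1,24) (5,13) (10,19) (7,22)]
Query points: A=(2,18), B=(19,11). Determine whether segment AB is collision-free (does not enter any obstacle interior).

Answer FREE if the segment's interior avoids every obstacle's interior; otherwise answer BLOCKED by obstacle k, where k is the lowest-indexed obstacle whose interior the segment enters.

BLOCKED by obstacle 3

Obstacle 1 [(0,2) (4,1) (8,1) (11,9) (1,11)]:
  edge (0,2)–(4,1): clear
  edge (4,1)–(8,1): clear
  edge (8,1)–(11,9): clear
  edge (11,9)–(1,11): clear
  edge (1,11)–(0,2): clear
  midpoint (21/2,29/2) outside
  → clear
Obstacle 2 [(13,3) (23,1) (20,11) (16,8)]:
  edge (13,3)–(23,1): clear
  edge (23,1)–(20,11): clear
  edge (20,11)–(16,8): clear
  edge (16,8)–(13,3): clear
  midpoint (21/2,29/2) outside
  → clear
Obstacle 3 [(1,24) (5,13) (10,19) (7,22)]:
  edge (1,24)–(5,13): crosses AB
  edge (5,13)–(10,19): crosses AB
  edge (10,19)–(7,22): clear
  edge (7,22)–(1,24): clear
  → BLOCKED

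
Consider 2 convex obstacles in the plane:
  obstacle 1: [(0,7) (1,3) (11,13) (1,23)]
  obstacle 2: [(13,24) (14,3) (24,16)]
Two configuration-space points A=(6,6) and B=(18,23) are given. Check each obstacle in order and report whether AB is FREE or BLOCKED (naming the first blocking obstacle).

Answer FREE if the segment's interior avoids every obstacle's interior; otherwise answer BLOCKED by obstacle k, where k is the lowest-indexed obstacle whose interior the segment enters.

Obstacle 1 [(0,7) (1,3) (11,13) (1,23)]:
  edge (0,7)–(1,3): clear
  edge (1,3)–(11,13): crosses AB
  edge (11,13)–(1,23): crosses AB
  edge (1,23)–(0,7): clear
  → BLOCKED
Obstacle 2 [(13,24) (14,3) (24,16)]:
  edge (13,24)–(14,3): crosses AB
  edge (14,3)–(24,16): clear
  edge (24,16)–(13,24): crosses AB
  → BLOCKED

BLOCKED by obstacle 1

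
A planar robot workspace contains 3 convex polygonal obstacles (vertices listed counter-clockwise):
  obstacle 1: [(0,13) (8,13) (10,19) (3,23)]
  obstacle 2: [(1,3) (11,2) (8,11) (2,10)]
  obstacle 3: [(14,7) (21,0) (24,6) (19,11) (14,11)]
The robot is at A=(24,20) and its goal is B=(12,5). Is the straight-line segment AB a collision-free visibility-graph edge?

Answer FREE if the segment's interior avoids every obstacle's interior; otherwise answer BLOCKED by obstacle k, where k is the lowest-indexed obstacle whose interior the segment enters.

BLOCKED by obstacle 3

Obstacle 1 [(0,13) (8,13) (10,19) (3,23)]:
  edge (0,13)–(8,13): clear
  edge (8,13)–(10,19): clear
  edge (10,19)–(3,23): clear
  edge (3,23)–(0,13): clear
  midpoint (18,25/2) outside
  → clear
Obstacle 2 [(1,3) (11,2) (8,11) (2,10)]:
  edge (1,3)–(11,2): clear
  edge (11,2)–(8,11): clear
  edge (8,11)–(2,10): clear
  edge (2,10)–(1,3): clear
  midpoint (18,25/2) outside
  → clear
Obstacle 3 [(14,7) (21,0) (24,6) (19,11) (14,11)]:
  edge (14,7)–(21,0): clear
  edge (21,0)–(24,6): clear
  edge (24,6)–(19,11): clear
  edge (19,11)–(14,11): crosses AB
  edge (14,11)–(14,7): crosses AB
  → BLOCKED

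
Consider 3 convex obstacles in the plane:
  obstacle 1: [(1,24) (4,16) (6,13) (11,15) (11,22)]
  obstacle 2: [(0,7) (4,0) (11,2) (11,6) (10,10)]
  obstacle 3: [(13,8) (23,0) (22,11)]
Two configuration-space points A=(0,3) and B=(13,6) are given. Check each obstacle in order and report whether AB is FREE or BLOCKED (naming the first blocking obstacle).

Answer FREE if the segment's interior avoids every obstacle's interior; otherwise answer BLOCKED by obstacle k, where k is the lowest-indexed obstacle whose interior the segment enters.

Obstacle 1 [(1,24) (4,16) (6,13) (11,15) (11,22)]:
  edge (1,24)–(4,16): clear
  edge (4,16)–(6,13): clear
  edge (6,13)–(11,15): clear
  edge (11,15)–(11,22): clear
  edge (11,22)–(1,24): clear
  midpoint (13/2,9/2) outside
  → clear
Obstacle 2 [(0,7) (4,0) (11,2) (11,6) (10,10)]:
  edge (0,7)–(4,0): crosses AB
  edge (4,0)–(11,2): clear
  edge (11,2)–(11,6): crosses AB
  edge (11,6)–(10,10): clear
  edge (10,10)–(0,7): clear
  → BLOCKED
Obstacle 3 [(13,8) (23,0) (22,11)]:
  edge (13,8)–(23,0): clear
  edge (23,0)–(22,11): clear
  edge (22,11)–(13,8): clear
  midpoint (13/2,9/2) outside
  → clear

BLOCKED by obstacle 2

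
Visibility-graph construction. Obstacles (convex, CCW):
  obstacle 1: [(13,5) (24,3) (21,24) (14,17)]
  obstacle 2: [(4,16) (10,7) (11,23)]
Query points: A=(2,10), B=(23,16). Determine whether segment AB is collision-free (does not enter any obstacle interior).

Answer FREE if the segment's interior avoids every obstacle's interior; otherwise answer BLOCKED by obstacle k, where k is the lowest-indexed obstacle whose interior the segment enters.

Obstacle 1 [(13,5) (24,3) (21,24) (14,17)]:
  edge (13,5)–(24,3): clear
  edge (24,3)–(21,24): crosses AB
  edge (21,24)–(14,17): clear
  edge (14,17)–(13,5): crosses AB
  → BLOCKED
Obstacle 2 [(4,16) (10,7) (11,23)]:
  edge (4,16)–(10,7): crosses AB
  edge (10,7)–(11,23): crosses AB
  edge (11,23)–(4,16): clear
  → BLOCKED

BLOCKED by obstacle 1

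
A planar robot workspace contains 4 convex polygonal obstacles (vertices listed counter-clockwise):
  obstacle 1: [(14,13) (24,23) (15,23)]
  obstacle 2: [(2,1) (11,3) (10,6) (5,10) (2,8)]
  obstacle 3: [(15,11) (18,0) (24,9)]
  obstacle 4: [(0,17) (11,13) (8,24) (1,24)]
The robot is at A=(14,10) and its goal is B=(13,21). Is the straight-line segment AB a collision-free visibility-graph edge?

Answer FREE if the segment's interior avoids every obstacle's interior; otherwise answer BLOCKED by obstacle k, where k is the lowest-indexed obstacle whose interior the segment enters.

Obstacle 1 [(14,13) (24,23) (15,23)]:
  edge (14,13)–(24,23): clear
  edge (24,23)–(15,23): clear
  edge (15,23)–(14,13): clear
  midpoint (27/2,31/2) outside
  → clear
Obstacle 2 [(2,1) (11,3) (10,6) (5,10) (2,8)]:
  edge (2,1)–(11,3): clear
  edge (11,3)–(10,6): clear
  edge (10,6)–(5,10): clear
  edge (5,10)–(2,8): clear
  edge (2,8)–(2,1): clear
  midpoint (27/2,31/2) outside
  → clear
Obstacle 3 [(15,11) (18,0) (24,9)]:
  edge (15,11)–(18,0): clear
  edge (18,0)–(24,9): clear
  edge (24,9)–(15,11): clear
  midpoint (27/2,31/2) outside
  → clear
Obstacle 4 [(0,17) (11,13) (8,24) (1,24)]:
  edge (0,17)–(11,13): clear
  edge (11,13)–(8,24): clear
  edge (8,24)–(1,24): clear
  edge (1,24)–(0,17): clear
  midpoint (27/2,31/2) outside
  → clear

FREE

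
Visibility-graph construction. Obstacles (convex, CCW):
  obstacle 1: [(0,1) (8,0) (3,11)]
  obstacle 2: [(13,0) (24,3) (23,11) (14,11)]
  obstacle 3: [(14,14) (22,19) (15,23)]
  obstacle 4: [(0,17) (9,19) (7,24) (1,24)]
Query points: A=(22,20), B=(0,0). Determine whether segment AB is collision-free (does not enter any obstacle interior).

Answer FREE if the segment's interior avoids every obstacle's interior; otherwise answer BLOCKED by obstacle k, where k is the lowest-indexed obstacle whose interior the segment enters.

Obstacle 1 [(0,1) (8,0) (3,11)]:
  edge (0,1)–(8,0): crosses AB
  edge (8,0)–(3,11): crosses AB
  edge (3,11)–(0,1): clear
  → BLOCKED
Obstacle 2 [(13,0) (24,3) (23,11) (14,11)]:
  edge (13,0)–(24,3): clear
  edge (24,3)–(23,11): clear
  edge (23,11)–(14,11): clear
  edge (14,11)–(13,0): clear
  midpoint (11,10) outside
  → clear
Obstacle 3 [(14,14) (22,19) (15,23)]:
  edge (14,14)–(22,19): crosses AB
  edge (22,19)–(15,23): crosses AB
  edge (15,23)–(14,14): clear
  → BLOCKED
Obstacle 4 [(0,17) (9,19) (7,24) (1,24)]:
  edge (0,17)–(9,19): clear
  edge (9,19)–(7,24): clear
  edge (7,24)–(1,24): clear
  edge (1,24)–(0,17): clear
  midpoint (11,10) outside
  → clear

BLOCKED by obstacle 1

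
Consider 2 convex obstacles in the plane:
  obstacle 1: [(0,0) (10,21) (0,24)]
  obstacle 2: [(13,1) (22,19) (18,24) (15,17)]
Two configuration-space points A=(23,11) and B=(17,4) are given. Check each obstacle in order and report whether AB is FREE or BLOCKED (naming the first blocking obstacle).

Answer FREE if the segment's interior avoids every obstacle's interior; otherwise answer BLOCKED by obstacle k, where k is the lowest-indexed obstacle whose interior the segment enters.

Obstacle 1 [(0,0) (10,21) (0,24)]:
  edge (0,0)–(10,21): clear
  edge (10,21)–(0,24): clear
  edge (0,24)–(0,0): clear
  midpoint (20,15/2) outside
  → clear
Obstacle 2 [(13,1) (22,19) (18,24) (15,17)]:
  edge (13,1)–(22,19): clear
  edge (22,19)–(18,24): clear
  edge (18,24)–(15,17): clear
  edge (15,17)–(13,1): clear
  midpoint (20,15/2) outside
  → clear

FREE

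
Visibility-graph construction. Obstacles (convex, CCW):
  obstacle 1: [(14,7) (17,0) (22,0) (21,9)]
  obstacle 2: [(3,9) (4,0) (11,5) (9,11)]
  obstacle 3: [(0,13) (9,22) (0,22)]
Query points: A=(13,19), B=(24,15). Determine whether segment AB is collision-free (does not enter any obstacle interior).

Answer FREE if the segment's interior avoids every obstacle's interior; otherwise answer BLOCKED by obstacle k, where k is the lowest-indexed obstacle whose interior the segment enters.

FREE

Obstacle 1 [(14,7) (17,0) (22,0) (21,9)]:
  edge (14,7)–(17,0): clear
  edge (17,0)–(22,0): clear
  edge (22,0)–(21,9): clear
  edge (21,9)–(14,7): clear
  midpoint (37/2,17) outside
  → clear
Obstacle 2 [(3,9) (4,0) (11,5) (9,11)]:
  edge (3,9)–(4,0): clear
  edge (4,0)–(11,5): clear
  edge (11,5)–(9,11): clear
  edge (9,11)–(3,9): clear
  midpoint (37/2,17) outside
  → clear
Obstacle 3 [(0,13) (9,22) (0,22)]:
  edge (0,13)–(9,22): clear
  edge (9,22)–(0,22): clear
  edge (0,22)–(0,13): clear
  midpoint (37/2,17) outside
  → clear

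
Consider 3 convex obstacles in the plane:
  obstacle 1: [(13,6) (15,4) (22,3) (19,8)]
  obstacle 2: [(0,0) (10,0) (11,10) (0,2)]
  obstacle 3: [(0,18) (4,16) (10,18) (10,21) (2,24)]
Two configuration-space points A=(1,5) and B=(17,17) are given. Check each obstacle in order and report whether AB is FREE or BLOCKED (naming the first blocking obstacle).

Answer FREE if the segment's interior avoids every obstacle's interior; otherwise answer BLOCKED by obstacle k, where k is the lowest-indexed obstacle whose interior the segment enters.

Obstacle 1 [(13,6) (15,4) (22,3) (19,8)]:
  edge (13,6)–(15,4): clear
  edge (15,4)–(22,3): clear
  edge (22,3)–(19,8): clear
  edge (19,8)–(13,6): clear
  midpoint (9,11) outside
  → clear
Obstacle 2 [(0,0) (10,0) (11,10) (0,2)]:
  edge (0,0)–(10,0): clear
  edge (10,0)–(11,10): clear
  edge (11,10)–(0,2): clear
  edge (0,2)–(0,0): clear
  midpoint (9,11) outside
  → clear
Obstacle 3 [(0,18) (4,16) (10,18) (10,21) (2,24)]:
  edge (0,18)–(4,16): clear
  edge (4,16)–(10,18): clear
  edge (10,18)–(10,21): clear
  edge (10,21)–(2,24): clear
  edge (2,24)–(0,18): clear
  midpoint (9,11) outside
  → clear

FREE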